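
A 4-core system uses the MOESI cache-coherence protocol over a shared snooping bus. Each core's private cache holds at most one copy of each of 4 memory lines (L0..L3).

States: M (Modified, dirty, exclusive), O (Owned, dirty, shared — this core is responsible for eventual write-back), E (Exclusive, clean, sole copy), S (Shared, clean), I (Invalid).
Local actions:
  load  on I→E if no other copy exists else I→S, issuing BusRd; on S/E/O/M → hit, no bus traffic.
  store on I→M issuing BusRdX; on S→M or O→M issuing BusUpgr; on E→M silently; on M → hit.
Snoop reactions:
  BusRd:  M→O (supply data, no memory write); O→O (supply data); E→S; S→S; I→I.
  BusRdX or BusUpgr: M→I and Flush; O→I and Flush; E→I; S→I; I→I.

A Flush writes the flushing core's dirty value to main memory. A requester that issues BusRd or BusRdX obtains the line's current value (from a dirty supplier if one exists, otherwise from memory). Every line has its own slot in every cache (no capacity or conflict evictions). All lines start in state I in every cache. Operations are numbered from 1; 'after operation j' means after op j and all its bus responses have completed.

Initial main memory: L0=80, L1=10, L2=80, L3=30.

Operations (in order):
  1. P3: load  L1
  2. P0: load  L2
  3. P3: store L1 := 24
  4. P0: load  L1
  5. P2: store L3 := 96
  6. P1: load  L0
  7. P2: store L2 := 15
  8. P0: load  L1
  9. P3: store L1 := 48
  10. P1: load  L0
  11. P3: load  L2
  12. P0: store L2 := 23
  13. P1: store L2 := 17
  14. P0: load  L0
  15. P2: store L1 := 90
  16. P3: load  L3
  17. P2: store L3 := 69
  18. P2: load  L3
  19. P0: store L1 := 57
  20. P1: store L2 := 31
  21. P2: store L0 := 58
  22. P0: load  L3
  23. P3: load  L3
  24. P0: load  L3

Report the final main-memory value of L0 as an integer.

[1] P3: load  L1 | P0:I, P1:I, P2:I, P3:E(10) | bus: BusRd
[2] P0: load  L2 | P0:E(80), P1:I, P2:I, P3:I | bus: BusRd
[3] P3: store L1 := 24 | P0:I, P1:I, P2:I, P3:M(24) | bus: none
[4] P0: load  L1 | P0:S(24), P1:I, P2:I, P3:O(24) | bus: BusRd
[5] P2: store L3 := 96 | P0:I, P1:I, P2:M(96), P3:I | bus: BusRdX
[6] P1: load  L0 | P0:I, P1:E(80), P2:I, P3:I | bus: BusRd
[7] P2: store L2 := 15 | P0:I, P1:I, P2:M(15), P3:I | bus: BusRdX
[8] P0: load  L1 | P0:S(24), P1:I, P2:I, P3:O(24) | bus: none
[9] P3: store L1 := 48 | P0:I, P1:I, P2:I, P3:M(48) | bus: BusUpgr
[10] P1: load  L0 | P0:I, P1:E(80), P2:I, P3:I | bus: none
[11] P3: load  L2 | P0:I, P1:I, P2:O(15), P3:S(15) | bus: BusRd
[12] P0: store L2 := 23 | P0:M(23), P1:I, P2:I, P3:I | bus: BusRdX,Flush
[13] P1: store L2 := 17 | P0:I, P1:M(17), P2:I, P3:I | bus: BusRdX,Flush
[14] P0: load  L0 | P0:S(80), P1:S(80), P2:I, P3:I | bus: BusRd
[15] P2: store L1 := 90 | P0:I, P1:I, P2:M(90), P3:I | bus: BusRdX,Flush
[16] P3: load  L3 | P0:I, P1:I, P2:O(96), P3:S(96) | bus: BusRd
[17] P2: store L3 := 69 | P0:I, P1:I, P2:M(69), P3:I | bus: BusUpgr
[18] P2: load  L3 | P0:I, P1:I, P2:M(69), P3:I | bus: none
[19] P0: store L1 := 57 | P0:M(57), P1:I, P2:I, P3:I | bus: BusRdX,Flush
[20] P1: store L2 := 31 | P0:I, P1:M(31), P2:I, P3:I | bus: none
[21] P2: store L0 := 58 | P0:I, P1:I, P2:M(58), P3:I | bus: BusRdX
[22] P0: load  L3 | P0:S(69), P1:I, P2:O(69), P3:I | bus: BusRd
[23] P3: load  L3 | P0:S(69), P1:I, P2:O(69), P3:S(69) | bus: BusRd
[24] P0: load  L3 | P0:S(69), P1:I, P2:O(69), P3:S(69) | bus: none

memory[L0] = 80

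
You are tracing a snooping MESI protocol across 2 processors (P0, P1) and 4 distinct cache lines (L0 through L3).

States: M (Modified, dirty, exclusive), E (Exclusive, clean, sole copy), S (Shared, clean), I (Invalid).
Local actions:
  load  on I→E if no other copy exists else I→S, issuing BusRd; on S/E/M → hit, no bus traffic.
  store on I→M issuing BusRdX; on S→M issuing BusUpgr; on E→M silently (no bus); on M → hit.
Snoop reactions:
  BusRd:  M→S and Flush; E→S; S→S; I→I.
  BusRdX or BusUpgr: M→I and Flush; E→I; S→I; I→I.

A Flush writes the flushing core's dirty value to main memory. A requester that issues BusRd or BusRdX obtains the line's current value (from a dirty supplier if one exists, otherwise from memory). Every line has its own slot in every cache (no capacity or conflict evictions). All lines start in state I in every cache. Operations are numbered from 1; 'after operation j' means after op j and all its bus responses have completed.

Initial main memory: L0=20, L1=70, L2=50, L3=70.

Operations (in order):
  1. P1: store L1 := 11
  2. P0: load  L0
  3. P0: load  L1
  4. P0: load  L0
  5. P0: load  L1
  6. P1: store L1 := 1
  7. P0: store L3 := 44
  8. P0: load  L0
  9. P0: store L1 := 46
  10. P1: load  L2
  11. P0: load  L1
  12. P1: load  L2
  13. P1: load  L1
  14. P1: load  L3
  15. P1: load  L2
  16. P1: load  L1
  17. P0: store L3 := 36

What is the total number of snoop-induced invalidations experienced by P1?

step 1: P1: store L1 := 11  ⟶  IM  (L1)  txn=BusRdX  M[L1]=70
step 2: P0: load  L0  ⟶  EI  (L0)  txn=BusRd  M[L0]=20
step 3: P0: load  L1  ⟶  SS  (L1)  txn=BusRd+Flush  M[L1]=11
step 4: P0: load  L0  ⟶  EI  (L0)  txn=∅  M[L0]=20
step 5: P0: load  L1  ⟶  SS  (L1)  txn=∅  M[L1]=11
step 6: P1: store L1 := 1  ⟶  IM  (L1)  txn=BusUpgr  M[L1]=11
step 7: P0: store L3 := 44  ⟶  MI  (L3)  txn=BusRdX  M[L3]=70
step 8: P0: load  L0  ⟶  EI  (L0)  txn=∅  M[L0]=20
step 9: P0: store L1 := 46  ⟶  MI  (L1)  txn=BusRdX+Flush  M[L1]=1
step 10: P1: load  L2  ⟶  IE  (L2)  txn=BusRd  M[L2]=50
step 11: P0: load  L1  ⟶  MI  (L1)  txn=∅  M[L1]=1
step 12: P1: load  L2  ⟶  IE  (L2)  txn=∅  M[L2]=50
step 13: P1: load  L1  ⟶  SS  (L1)  txn=BusRd+Flush  M[L1]=46
step 14: P1: load  L3  ⟶  SS  (L3)  txn=BusRd+Flush  M[L3]=44
step 15: P1: load  L2  ⟶  IE  (L2)  txn=∅  M[L2]=50
step 16: P1: load  L1  ⟶  SS  (L1)  txn=∅  M[L1]=46
step 17: P0: store L3 := 36  ⟶  MI  (L3)  txn=BusUpgr  M[L3]=44

invalidations = 2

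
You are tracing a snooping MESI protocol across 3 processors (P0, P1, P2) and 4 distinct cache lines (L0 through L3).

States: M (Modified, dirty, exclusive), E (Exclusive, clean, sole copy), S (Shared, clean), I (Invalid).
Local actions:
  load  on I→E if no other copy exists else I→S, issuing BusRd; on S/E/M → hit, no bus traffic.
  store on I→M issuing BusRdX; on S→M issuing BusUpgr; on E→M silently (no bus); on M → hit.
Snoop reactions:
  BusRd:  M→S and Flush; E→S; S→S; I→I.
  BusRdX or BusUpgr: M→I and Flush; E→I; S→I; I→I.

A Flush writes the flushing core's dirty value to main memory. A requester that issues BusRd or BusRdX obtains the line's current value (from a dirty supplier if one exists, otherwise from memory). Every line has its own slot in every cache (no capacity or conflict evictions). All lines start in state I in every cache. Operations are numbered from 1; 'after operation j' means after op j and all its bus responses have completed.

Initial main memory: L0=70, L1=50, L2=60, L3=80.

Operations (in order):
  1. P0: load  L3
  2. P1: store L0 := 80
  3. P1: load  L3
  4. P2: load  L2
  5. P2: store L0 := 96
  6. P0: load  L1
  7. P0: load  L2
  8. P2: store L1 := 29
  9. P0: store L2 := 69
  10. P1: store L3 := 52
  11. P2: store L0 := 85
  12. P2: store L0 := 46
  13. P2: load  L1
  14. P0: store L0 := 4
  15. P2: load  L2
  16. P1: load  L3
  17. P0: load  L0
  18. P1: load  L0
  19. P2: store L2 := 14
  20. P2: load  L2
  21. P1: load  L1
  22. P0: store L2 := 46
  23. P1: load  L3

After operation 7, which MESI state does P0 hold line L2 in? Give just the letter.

step 1: P0: load  L3  ⟶  EII  (L3)  txn=BusRd  M[L3]=80
step 2: P1: store L0 := 80  ⟶  IMI  (L0)  txn=BusRdX  M[L0]=70
step 3: P1: load  L3  ⟶  SSI  (L3)  txn=BusRd  M[L3]=80
step 4: P2: load  L2  ⟶  IIE  (L2)  txn=BusRd  M[L2]=60
step 5: P2: store L0 := 96  ⟶  IIM  (L0)  txn=BusRdX+Flush  M[L0]=80
step 6: P0: load  L1  ⟶  EII  (L1)  txn=BusRd  M[L1]=50
step 7: P0: load  L2  ⟶  SIS  (L2)  txn=BusRd  M[L2]=60
step 8: P2: store L1 := 29  ⟶  IIM  (L1)  txn=BusRdX  M[L1]=50
step 9: P0: store L2 := 69  ⟶  MII  (L2)  txn=BusUpgr  M[L2]=60
step 10: P1: store L3 := 52  ⟶  IMI  (L3)  txn=BusUpgr  M[L3]=80
step 11: P2: store L0 := 85  ⟶  IIM  (L0)  txn=∅  M[L0]=80
step 12: P2: store L0 := 46  ⟶  IIM  (L0)  txn=∅  M[L0]=80
step 13: P2: load  L1  ⟶  IIM  (L1)  txn=∅  M[L1]=50
step 14: P0: store L0 := 4  ⟶  MII  (L0)  txn=BusRdX+Flush  M[L0]=46
step 15: P2: load  L2  ⟶  SIS  (L2)  txn=BusRd+Flush  M[L2]=69
step 16: P1: load  L3  ⟶  IMI  (L3)  txn=∅  M[L3]=80
step 17: P0: load  L0  ⟶  MII  (L0)  txn=∅  M[L0]=46
step 18: P1: load  L0  ⟶  SSI  (L0)  txn=BusRd+Flush  M[L0]=4
step 19: P2: store L2 := 14  ⟶  IIM  (L2)  txn=BusUpgr  M[L2]=69
step 20: P2: load  L2  ⟶  IIM  (L2)  txn=∅  M[L2]=69
step 21: P1: load  L1  ⟶  ISS  (L1)  txn=BusRd+Flush  M[L1]=29
step 22: P0: store L2 := 46  ⟶  MII  (L2)  txn=BusRdX+Flush  M[L2]=14
step 23: P1: load  L3  ⟶  IMI  (L3)  txn=∅  M[L3]=80

state = S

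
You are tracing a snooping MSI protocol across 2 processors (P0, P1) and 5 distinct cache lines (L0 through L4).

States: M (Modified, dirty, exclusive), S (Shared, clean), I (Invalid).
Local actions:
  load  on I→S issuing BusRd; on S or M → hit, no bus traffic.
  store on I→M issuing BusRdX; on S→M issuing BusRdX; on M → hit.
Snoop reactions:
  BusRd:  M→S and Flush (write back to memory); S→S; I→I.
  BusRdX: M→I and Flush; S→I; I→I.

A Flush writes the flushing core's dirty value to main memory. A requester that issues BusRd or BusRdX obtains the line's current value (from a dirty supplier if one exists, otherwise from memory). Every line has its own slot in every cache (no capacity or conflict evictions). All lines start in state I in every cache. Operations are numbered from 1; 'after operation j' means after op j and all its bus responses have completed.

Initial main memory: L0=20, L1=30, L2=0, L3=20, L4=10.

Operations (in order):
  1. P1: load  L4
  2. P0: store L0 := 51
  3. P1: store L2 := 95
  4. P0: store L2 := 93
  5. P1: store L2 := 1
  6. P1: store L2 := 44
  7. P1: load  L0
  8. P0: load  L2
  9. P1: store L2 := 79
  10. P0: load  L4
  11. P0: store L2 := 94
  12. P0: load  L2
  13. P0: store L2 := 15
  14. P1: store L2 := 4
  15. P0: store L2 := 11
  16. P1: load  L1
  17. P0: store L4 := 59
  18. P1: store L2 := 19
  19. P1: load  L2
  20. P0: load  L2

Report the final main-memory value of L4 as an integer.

memory[L4] = 10

1. P1: load  L4  bus=[BusRd]  L4: P0=I P1=S  mem[L4]=10
2. P0: store L0 := 51  bus=[BusRdX]  L0: P0=M P1=I  mem[L0]=20
3. P1: store L2 := 95  bus=[BusRdX]  L2: P0=I P1=M  mem[L2]=0
4. P0: store L2 := 93  bus=[BusRdX,Flush]  L2: P0=M P1=I  mem[L2]=95
5. P1: store L2 := 1  bus=[BusRdX,Flush]  L2: P0=I P1=M  mem[L2]=93
6. P1: store L2 := 44  bus=[-]  L2: P0=I P1=M  mem[L2]=93
7. P1: load  L0  bus=[BusRd,Flush]  L0: P0=S P1=S  mem[L0]=51
8. P0: load  L2  bus=[BusRd,Flush]  L2: P0=S P1=S  mem[L2]=44
9. P1: store L2 := 79  bus=[BusRdX]  L2: P0=I P1=M  mem[L2]=44
10. P0: load  L4  bus=[BusRd]  L4: P0=S P1=S  mem[L4]=10
11. P0: store L2 := 94  bus=[BusRdX,Flush]  L2: P0=M P1=I  mem[L2]=79
12. P0: load  L2  bus=[-]  L2: P0=M P1=I  mem[L2]=79
13. P0: store L2 := 15  bus=[-]  L2: P0=M P1=I  mem[L2]=79
14. P1: store L2 := 4  bus=[BusRdX,Flush]  L2: P0=I P1=M  mem[L2]=15
15. P0: store L2 := 11  bus=[BusRdX,Flush]  L2: P0=M P1=I  mem[L2]=4
16. P1: load  L1  bus=[BusRd]  L1: P0=I P1=S  mem[L1]=30
17. P0: store L4 := 59  bus=[BusRdX]  L4: P0=M P1=I  mem[L4]=10
18. P1: store L2 := 19  bus=[BusRdX,Flush]  L2: P0=I P1=M  mem[L2]=11
19. P1: load  L2  bus=[-]  L2: P0=I P1=M  mem[L2]=11
20. P0: load  L2  bus=[BusRd,Flush]  L2: P0=S P1=S  mem[L2]=19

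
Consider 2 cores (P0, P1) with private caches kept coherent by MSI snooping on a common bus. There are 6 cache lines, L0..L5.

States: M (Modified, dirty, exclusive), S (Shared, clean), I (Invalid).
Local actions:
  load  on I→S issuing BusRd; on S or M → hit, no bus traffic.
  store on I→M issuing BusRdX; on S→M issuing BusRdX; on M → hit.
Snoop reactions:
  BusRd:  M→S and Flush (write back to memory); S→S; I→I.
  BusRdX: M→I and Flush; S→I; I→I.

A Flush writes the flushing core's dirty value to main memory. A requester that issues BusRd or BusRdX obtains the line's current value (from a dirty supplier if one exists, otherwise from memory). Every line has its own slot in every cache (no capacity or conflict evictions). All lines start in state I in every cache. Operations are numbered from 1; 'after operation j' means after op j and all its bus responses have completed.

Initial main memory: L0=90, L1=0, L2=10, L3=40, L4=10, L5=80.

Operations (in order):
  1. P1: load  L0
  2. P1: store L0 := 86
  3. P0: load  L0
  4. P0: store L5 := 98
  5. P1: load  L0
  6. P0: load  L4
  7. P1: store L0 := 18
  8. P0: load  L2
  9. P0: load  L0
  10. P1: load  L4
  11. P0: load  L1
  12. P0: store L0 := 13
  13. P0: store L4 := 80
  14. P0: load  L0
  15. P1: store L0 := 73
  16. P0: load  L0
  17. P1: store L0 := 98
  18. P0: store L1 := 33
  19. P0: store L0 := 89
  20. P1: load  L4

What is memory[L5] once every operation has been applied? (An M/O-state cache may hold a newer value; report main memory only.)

1. P1: load  L0  bus=[BusRd]  L0: P0=I P1=S  mem[L0]=90
2. P1: store L0 := 86  bus=[BusRdX]  L0: P0=I P1=M  mem[L0]=90
3. P0: load  L0  bus=[BusRd,Flush]  L0: P0=S P1=S  mem[L0]=86
4. P0: store L5 := 98  bus=[BusRdX]  L5: P0=M P1=I  mem[L5]=80
5. P1: load  L0  bus=[-]  L0: P0=S P1=S  mem[L0]=86
6. P0: load  L4  bus=[BusRd]  L4: P0=S P1=I  mem[L4]=10
7. P1: store L0 := 18  bus=[BusRdX]  L0: P0=I P1=M  mem[L0]=86
8. P0: load  L2  bus=[BusRd]  L2: P0=S P1=I  mem[L2]=10
9. P0: load  L0  bus=[BusRd,Flush]  L0: P0=S P1=S  mem[L0]=18
10. P1: load  L4  bus=[BusRd]  L4: P0=S P1=S  mem[L4]=10
11. P0: load  L1  bus=[BusRd]  L1: P0=S P1=I  mem[L1]=0
12. P0: store L0 := 13  bus=[BusRdX]  L0: P0=M P1=I  mem[L0]=18
13. P0: store L4 := 80  bus=[BusRdX]  L4: P0=M P1=I  mem[L4]=10
14. P0: load  L0  bus=[-]  L0: P0=M P1=I  mem[L0]=18
15. P1: store L0 := 73  bus=[BusRdX,Flush]  L0: P0=I P1=M  mem[L0]=13
16. P0: load  L0  bus=[BusRd,Flush]  L0: P0=S P1=S  mem[L0]=73
17. P1: store L0 := 98  bus=[BusRdX]  L0: P0=I P1=M  mem[L0]=73
18. P0: store L1 := 33  bus=[BusRdX]  L1: P0=M P1=I  mem[L1]=0
19. P0: store L0 := 89  bus=[BusRdX,Flush]  L0: P0=M P1=I  mem[L0]=98
20. P1: load  L4  bus=[BusRd,Flush]  L4: P0=S P1=S  mem[L4]=80

memory[L5] = 80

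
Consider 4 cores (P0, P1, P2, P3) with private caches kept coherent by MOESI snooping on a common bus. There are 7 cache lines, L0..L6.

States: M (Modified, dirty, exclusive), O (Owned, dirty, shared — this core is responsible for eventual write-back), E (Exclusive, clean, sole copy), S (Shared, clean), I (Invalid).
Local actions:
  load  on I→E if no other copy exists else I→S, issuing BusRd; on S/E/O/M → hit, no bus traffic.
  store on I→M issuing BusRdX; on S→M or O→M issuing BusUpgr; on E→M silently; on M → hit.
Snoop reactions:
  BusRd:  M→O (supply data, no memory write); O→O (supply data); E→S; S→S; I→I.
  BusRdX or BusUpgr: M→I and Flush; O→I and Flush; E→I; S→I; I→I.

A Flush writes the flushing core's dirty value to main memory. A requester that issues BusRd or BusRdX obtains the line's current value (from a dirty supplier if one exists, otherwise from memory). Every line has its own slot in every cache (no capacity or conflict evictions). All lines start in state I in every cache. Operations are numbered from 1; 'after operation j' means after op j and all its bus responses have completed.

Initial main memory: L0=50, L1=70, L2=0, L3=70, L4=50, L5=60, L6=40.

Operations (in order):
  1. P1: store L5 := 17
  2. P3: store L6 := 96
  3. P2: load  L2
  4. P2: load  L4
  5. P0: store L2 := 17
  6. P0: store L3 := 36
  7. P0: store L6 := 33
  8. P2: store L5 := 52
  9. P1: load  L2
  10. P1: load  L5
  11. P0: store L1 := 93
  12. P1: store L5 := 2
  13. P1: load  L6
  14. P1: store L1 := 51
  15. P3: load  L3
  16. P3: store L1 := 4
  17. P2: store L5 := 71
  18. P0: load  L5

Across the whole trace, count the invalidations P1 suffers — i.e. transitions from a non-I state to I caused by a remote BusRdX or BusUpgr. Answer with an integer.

[1] P1: store L5 := 17 | P0:I, P1:M(17), P2:I, P3:I | bus: BusRdX
[2] P3: store L6 := 96 | P0:I, P1:I, P2:I, P3:M(96) | bus: BusRdX
[3] P2: load  L2 | P0:I, P1:I, P2:E(0), P3:I | bus: BusRd
[4] P2: load  L4 | P0:I, P1:I, P2:E(50), P3:I | bus: BusRd
[5] P0: store L2 := 17 | P0:M(17), P1:I, P2:I, P3:I | bus: BusRdX
[6] P0: store L3 := 36 | P0:M(36), P1:I, P2:I, P3:I | bus: BusRdX
[7] P0: store L6 := 33 | P0:M(33), P1:I, P2:I, P3:I | bus: BusRdX,Flush
[8] P2: store L5 := 52 | P0:I, P1:I, P2:M(52), P3:I | bus: BusRdX,Flush
[9] P1: load  L2 | P0:O(17), P1:S(17), P2:I, P3:I | bus: BusRd
[10] P1: load  L5 | P0:I, P1:S(52), P2:O(52), P3:I | bus: BusRd
[11] P0: store L1 := 93 | P0:M(93), P1:I, P2:I, P3:I | bus: BusRdX
[12] P1: store L5 := 2 | P0:I, P1:M(2), P2:I, P3:I | bus: BusUpgr,Flush
[13] P1: load  L6 | P0:O(33), P1:S(33), P2:I, P3:I | bus: BusRd
[14] P1: store L1 := 51 | P0:I, P1:M(51), P2:I, P3:I | bus: BusRdX,Flush
[15] P3: load  L3 | P0:O(36), P1:I, P2:I, P3:S(36) | bus: BusRd
[16] P3: store L1 := 4 | P0:I, P1:I, P2:I, P3:M(4) | bus: BusRdX,Flush
[17] P2: store L5 := 71 | P0:I, P1:I, P2:M(71), P3:I | bus: BusRdX,Flush
[18] P0: load  L5 | P0:S(71), P1:I, P2:O(71), P3:I | bus: BusRd

invalidations = 3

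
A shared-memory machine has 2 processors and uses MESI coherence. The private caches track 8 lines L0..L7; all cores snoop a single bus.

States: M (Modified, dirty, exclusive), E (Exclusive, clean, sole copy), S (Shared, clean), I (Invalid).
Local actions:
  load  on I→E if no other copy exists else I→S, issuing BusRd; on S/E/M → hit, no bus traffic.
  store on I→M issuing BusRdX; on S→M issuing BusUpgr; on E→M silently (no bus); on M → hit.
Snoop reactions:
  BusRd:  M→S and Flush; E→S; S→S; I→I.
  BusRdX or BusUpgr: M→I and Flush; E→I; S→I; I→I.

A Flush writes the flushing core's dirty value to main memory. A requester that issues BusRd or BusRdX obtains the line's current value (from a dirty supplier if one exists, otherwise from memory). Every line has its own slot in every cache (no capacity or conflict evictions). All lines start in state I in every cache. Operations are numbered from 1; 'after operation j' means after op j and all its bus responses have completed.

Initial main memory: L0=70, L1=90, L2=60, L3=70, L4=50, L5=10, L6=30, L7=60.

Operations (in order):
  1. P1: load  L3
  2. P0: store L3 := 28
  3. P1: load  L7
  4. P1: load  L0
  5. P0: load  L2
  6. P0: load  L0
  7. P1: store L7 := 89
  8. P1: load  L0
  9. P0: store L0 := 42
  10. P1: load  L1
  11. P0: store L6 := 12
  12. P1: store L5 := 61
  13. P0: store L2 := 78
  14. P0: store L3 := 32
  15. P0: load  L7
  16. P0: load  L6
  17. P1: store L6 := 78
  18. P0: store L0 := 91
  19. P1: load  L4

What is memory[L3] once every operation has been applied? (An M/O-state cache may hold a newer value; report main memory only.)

  op1 P1: load  L3 → I/E on L3; bus BusRd; mem=70
  op2 P0: store L3 := 28 → M/I on L3; bus BusRdX; mem=70
  op3 P1: load  L7 → I/E on L7; bus BusRd; mem=60
  op4 P1: load  L0 → I/E on L0; bus BusRd; mem=70
  op5 P0: load  L2 → E/I on L2; bus BusRd; mem=60
  op6 P0: load  L0 → S/S on L0; bus BusRd; mem=70
  op7 P1: store L7 := 89 → I/M on L7; bus (none); mem=60
  op8 P1: load  L0 → S/S on L0; bus (none); mem=70
  op9 P0: store L0 := 42 → M/I on L0; bus BusUpgr; mem=70
  op10 P1: load  L1 → I/E on L1; bus BusRd; mem=90
  op11 P0: store L6 := 12 → M/I on L6; bus BusRdX; mem=30
  op12 P1: store L5 := 61 → I/M on L5; bus BusRdX; mem=10
  op13 P0: store L2 := 78 → M/I on L2; bus (none); mem=60
  op14 P0: store L3 := 32 → M/I on L3; bus (none); mem=70
  op15 P0: load  L7 → S/S on L7; bus BusRd Flush; mem=89
  op16 P0: load  L6 → M/I on L6; bus (none); mem=30
  op17 P1: store L6 := 78 → I/M on L6; bus BusRdX Flush; mem=12
  op18 P0: store L0 := 91 → M/I on L0; bus (none); mem=70
  op19 P1: load  L4 → I/E on L4; bus BusRd; mem=50

memory[L3] = 70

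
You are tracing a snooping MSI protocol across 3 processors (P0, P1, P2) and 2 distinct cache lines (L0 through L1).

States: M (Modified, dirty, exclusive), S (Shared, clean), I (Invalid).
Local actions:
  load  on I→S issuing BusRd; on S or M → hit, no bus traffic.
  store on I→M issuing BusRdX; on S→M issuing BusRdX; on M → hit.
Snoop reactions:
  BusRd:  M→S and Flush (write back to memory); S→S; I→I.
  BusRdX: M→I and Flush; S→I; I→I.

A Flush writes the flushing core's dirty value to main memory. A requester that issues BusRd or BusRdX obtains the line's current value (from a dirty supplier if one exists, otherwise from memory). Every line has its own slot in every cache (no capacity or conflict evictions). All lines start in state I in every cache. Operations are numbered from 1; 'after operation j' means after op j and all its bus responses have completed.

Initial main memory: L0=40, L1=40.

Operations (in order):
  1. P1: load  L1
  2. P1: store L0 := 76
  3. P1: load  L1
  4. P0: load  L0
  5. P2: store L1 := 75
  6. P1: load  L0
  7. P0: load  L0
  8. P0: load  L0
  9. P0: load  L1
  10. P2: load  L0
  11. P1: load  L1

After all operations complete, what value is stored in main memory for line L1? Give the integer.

memory[L1] = 75

  op1 P1: load  L1 → I/S/I on L1; bus BusRd; mem=40
  op2 P1: store L0 := 76 → I/M/I on L0; bus BusRdX; mem=40
  op3 P1: load  L1 → I/S/I on L1; bus (none); mem=40
  op4 P0: load  L0 → S/S/I on L0; bus BusRd Flush; mem=76
  op5 P2: store L1 := 75 → I/I/M on L1; bus BusRdX; mem=40
  op6 P1: load  L0 → S/S/I on L0; bus (none); mem=76
  op7 P0: load  L0 → S/S/I on L0; bus (none); mem=76
  op8 P0: load  L0 → S/S/I on L0; bus (none); mem=76
  op9 P0: load  L1 → S/I/S on L1; bus BusRd Flush; mem=75
  op10 P2: load  L0 → S/S/S on L0; bus BusRd; mem=76
  op11 P1: load  L1 → S/S/S on L1; bus BusRd; mem=75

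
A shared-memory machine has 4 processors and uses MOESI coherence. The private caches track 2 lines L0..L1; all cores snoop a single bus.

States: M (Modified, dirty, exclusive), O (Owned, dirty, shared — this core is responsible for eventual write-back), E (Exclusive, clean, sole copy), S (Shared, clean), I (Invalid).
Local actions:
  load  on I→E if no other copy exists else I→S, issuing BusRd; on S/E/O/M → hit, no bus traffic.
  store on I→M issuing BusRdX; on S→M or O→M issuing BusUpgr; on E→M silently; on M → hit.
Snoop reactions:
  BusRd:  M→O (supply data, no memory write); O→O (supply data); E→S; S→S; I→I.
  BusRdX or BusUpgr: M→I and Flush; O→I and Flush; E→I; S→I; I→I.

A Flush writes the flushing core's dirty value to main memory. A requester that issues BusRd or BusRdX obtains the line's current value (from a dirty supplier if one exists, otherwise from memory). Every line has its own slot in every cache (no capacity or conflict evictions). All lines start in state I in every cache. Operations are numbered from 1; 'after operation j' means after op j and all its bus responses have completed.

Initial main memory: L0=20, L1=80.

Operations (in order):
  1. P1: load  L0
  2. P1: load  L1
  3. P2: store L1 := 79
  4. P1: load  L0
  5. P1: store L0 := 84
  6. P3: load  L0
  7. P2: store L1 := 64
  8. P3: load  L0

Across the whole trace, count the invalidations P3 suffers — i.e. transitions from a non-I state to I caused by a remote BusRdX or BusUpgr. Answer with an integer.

1. P1: load  L0  bus=[BusRd]  L0: P0=I P1=E P2=I P3=I  mem[L0]=20
2. P1: load  L1  bus=[BusRd]  L1: P0=I P1=E P2=I P3=I  mem[L1]=80
3. P2: store L1 := 79  bus=[BusRdX]  L1: P0=I P1=I P2=M P3=I  mem[L1]=80
4. P1: load  L0  bus=[-]  L0: P0=I P1=E P2=I P3=I  mem[L0]=20
5. P1: store L0 := 84  bus=[-]  L0: P0=I P1=M P2=I P3=I  mem[L0]=20
6. P3: load  L0  bus=[BusRd]  L0: P0=I P1=O P2=I P3=S  mem[L0]=20
7. P2: store L1 := 64  bus=[-]  L1: P0=I P1=I P2=M P3=I  mem[L1]=80
8. P3: load  L0  bus=[-]  L0: P0=I P1=O P2=I P3=S  mem[L0]=20

invalidations = 0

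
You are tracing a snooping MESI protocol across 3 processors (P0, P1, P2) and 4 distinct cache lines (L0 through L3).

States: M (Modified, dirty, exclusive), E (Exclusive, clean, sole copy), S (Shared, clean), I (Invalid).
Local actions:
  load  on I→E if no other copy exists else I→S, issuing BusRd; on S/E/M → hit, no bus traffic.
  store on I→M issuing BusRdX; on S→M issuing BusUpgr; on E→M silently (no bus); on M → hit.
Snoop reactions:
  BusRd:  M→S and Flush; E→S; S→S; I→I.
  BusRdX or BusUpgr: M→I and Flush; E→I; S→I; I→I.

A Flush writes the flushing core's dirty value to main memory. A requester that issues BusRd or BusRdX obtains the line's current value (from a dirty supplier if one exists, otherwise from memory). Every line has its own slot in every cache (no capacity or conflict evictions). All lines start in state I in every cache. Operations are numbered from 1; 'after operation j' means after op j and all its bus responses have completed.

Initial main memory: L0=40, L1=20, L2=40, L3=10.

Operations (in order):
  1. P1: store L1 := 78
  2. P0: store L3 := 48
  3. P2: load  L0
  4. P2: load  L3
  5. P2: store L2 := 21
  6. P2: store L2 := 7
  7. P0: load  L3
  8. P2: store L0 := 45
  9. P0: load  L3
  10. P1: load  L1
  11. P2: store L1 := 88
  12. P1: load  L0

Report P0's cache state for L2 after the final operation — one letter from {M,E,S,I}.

[1] P1: store L1 := 78 | P0:I, P1:M(78), P2:I | bus: BusRdX
[2] P0: store L3 := 48 | P0:M(48), P1:I, P2:I | bus: BusRdX
[3] P2: load  L0 | P0:I, P1:I, P2:E(40) | bus: BusRd
[4] P2: load  L3 | P0:S(48), P1:I, P2:S(48) | bus: BusRd,Flush
[5] P2: store L2 := 21 | P0:I, P1:I, P2:M(21) | bus: BusRdX
[6] P2: store L2 := 7 | P0:I, P1:I, P2:M(7) | bus: none
[7] P0: load  L3 | P0:S(48), P1:I, P2:S(48) | bus: none
[8] P2: store L0 := 45 | P0:I, P1:I, P2:M(45) | bus: none
[9] P0: load  L3 | P0:S(48), P1:I, P2:S(48) | bus: none
[10] P1: load  L1 | P0:I, P1:M(78), P2:I | bus: none
[11] P2: store L1 := 88 | P0:I, P1:I, P2:M(88) | bus: BusRdX,Flush
[12] P1: load  L0 | P0:I, P1:S(45), P2:S(45) | bus: BusRd,Flush

state = I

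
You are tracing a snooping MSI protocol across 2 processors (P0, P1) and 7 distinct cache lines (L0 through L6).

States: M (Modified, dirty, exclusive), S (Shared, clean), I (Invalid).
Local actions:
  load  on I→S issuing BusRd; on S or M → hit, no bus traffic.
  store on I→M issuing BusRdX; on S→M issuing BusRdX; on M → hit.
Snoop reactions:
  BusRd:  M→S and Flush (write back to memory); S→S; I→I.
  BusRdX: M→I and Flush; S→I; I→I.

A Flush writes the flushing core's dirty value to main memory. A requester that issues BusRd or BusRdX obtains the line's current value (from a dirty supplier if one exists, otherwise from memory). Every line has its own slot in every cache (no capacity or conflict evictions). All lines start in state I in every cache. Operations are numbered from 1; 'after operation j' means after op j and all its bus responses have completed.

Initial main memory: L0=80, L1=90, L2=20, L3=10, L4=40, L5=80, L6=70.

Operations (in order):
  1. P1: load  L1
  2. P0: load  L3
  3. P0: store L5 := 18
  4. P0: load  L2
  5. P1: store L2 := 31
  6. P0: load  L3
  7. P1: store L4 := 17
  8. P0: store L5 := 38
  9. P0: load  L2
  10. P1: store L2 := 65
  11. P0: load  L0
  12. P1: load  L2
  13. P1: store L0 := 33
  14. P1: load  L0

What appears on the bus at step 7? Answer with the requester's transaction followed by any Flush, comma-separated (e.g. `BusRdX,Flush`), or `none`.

bus = BusRdX

step 1: P1: load  L1  ⟶  IS  (L1)  txn=BusRd  M[L1]=90
step 2: P0: load  L3  ⟶  SI  (L3)  txn=BusRd  M[L3]=10
step 3: P0: store L5 := 18  ⟶  MI  (L5)  txn=BusRdX  M[L5]=80
step 4: P0: load  L2  ⟶  SI  (L2)  txn=BusRd  M[L2]=20
step 5: P1: store L2 := 31  ⟶  IM  (L2)  txn=BusRdX  M[L2]=20
step 6: P0: load  L3  ⟶  SI  (L3)  txn=∅  M[L3]=10
step 7: P1: store L4 := 17  ⟶  IM  (L4)  txn=BusRdX  M[L4]=40
step 8: P0: store L5 := 38  ⟶  MI  (L5)  txn=∅  M[L5]=80
step 9: P0: load  L2  ⟶  SS  (L2)  txn=BusRd+Flush  M[L2]=31
step 10: P1: store L2 := 65  ⟶  IM  (L2)  txn=BusRdX  M[L2]=31
step 11: P0: load  L0  ⟶  SI  (L0)  txn=BusRd  M[L0]=80
step 12: P1: load  L2  ⟶  IM  (L2)  txn=∅  M[L2]=31
step 13: P1: store L0 := 33  ⟶  IM  (L0)  txn=BusRdX  M[L0]=80
step 14: P1: load  L0  ⟶  IM  (L0)  txn=∅  M[L0]=80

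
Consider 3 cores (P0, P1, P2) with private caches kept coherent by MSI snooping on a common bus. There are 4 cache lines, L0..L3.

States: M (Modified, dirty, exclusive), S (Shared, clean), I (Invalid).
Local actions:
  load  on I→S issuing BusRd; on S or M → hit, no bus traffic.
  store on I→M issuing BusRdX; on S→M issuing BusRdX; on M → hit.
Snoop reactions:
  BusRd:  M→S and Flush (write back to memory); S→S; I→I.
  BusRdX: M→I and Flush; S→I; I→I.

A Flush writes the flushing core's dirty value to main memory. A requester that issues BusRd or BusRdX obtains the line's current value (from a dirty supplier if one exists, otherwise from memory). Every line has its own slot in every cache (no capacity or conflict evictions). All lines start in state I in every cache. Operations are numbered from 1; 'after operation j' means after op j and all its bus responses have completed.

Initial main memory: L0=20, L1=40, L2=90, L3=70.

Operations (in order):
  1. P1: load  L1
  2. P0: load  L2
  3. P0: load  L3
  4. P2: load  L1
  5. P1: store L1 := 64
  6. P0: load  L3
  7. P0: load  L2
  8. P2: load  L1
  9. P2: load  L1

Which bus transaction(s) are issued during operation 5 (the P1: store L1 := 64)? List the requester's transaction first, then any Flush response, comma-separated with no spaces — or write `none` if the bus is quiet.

  op1 P1: load  L1 → I/S/I on L1; bus BusRd; mem=40
  op2 P0: load  L2 → S/I/I on L2; bus BusRd; mem=90
  op3 P0: load  L3 → S/I/I on L3; bus BusRd; mem=70
  op4 P2: load  L1 → I/S/S on L1; bus BusRd; mem=40
  op5 P1: store L1 := 64 → I/M/I on L1; bus BusRdX; mem=40
  op6 P0: load  L3 → S/I/I on L3; bus (none); mem=70
  op7 P0: load  L2 → S/I/I on L2; bus (none); mem=90
  op8 P2: load  L1 → I/S/S on L1; bus BusRd Flush; mem=64
  op9 P2: load  L1 → I/S/S on L1; bus (none); mem=64

bus = BusRdX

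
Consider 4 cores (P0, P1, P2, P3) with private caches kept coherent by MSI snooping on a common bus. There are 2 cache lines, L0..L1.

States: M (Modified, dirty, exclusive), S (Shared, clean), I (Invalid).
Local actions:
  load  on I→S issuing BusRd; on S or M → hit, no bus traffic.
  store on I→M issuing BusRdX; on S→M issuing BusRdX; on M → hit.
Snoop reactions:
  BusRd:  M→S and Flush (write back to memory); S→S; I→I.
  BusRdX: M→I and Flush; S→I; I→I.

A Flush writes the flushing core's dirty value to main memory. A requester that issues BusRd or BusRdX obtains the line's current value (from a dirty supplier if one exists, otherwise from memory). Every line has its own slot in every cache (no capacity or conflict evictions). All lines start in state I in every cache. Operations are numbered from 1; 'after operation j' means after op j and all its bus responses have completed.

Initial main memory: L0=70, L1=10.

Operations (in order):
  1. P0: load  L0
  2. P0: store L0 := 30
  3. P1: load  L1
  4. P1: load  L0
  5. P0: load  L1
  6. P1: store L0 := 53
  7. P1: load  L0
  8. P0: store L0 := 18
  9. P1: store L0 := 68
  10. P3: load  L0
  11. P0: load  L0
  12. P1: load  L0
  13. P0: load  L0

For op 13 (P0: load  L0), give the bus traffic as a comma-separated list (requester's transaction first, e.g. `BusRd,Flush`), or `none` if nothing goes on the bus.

bus = none

step 1: P0: load  L0  ⟶  SIII  (L0)  txn=BusRd  M[L0]=70
step 2: P0: store L0 := 30  ⟶  MIII  (L0)  txn=BusRdX  M[L0]=70
step 3: P1: load  L1  ⟶  ISII  (L1)  txn=BusRd  M[L1]=10
step 4: P1: load  L0  ⟶  SSII  (L0)  txn=BusRd+Flush  M[L0]=30
step 5: P0: load  L1  ⟶  SSII  (L1)  txn=BusRd  M[L1]=10
step 6: P1: store L0 := 53  ⟶  IMII  (L0)  txn=BusRdX  M[L0]=30
step 7: P1: load  L0  ⟶  IMII  (L0)  txn=∅  M[L0]=30
step 8: P0: store L0 := 18  ⟶  MIII  (L0)  txn=BusRdX+Flush  M[L0]=53
step 9: P1: store L0 := 68  ⟶  IMII  (L0)  txn=BusRdX+Flush  M[L0]=18
step 10: P3: load  L0  ⟶  ISIS  (L0)  txn=BusRd+Flush  M[L0]=68
step 11: P0: load  L0  ⟶  SSIS  (L0)  txn=BusRd  M[L0]=68
step 12: P1: load  L0  ⟶  SSIS  (L0)  txn=∅  M[L0]=68
step 13: P0: load  L0  ⟶  SSIS  (L0)  txn=∅  M[L0]=68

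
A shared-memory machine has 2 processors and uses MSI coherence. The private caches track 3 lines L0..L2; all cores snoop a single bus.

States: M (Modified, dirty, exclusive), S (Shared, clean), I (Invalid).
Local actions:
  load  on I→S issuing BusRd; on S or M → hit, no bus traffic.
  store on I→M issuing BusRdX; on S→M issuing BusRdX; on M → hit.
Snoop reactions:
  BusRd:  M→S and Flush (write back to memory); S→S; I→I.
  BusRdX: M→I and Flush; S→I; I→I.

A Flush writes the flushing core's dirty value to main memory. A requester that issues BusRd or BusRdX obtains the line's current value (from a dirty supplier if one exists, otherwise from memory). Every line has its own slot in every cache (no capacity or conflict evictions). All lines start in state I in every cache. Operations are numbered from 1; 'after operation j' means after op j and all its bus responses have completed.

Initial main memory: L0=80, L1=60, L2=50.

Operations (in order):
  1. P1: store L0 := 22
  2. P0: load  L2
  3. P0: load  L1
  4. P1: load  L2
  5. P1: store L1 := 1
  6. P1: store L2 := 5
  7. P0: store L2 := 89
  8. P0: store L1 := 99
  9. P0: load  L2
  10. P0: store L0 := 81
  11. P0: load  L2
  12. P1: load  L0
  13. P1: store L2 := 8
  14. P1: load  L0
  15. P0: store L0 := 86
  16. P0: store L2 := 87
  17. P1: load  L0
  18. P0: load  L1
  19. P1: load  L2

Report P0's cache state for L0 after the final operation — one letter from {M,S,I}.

state = S

step 1: P1: store L0 := 22  ⟶  IM  (L0)  txn=BusRdX  M[L0]=80
step 2: P0: load  L2  ⟶  SI  (L2)  txn=BusRd  M[L2]=50
step 3: P0: load  L1  ⟶  SI  (L1)  txn=BusRd  M[L1]=60
step 4: P1: load  L2  ⟶  SS  (L2)  txn=BusRd  M[L2]=50
step 5: P1: store L1 := 1  ⟶  IM  (L1)  txn=BusRdX  M[L1]=60
step 6: P1: store L2 := 5  ⟶  IM  (L2)  txn=BusRdX  M[L2]=50
step 7: P0: store L2 := 89  ⟶  MI  (L2)  txn=BusRdX+Flush  M[L2]=5
step 8: P0: store L1 := 99  ⟶  MI  (L1)  txn=BusRdX+Flush  M[L1]=1
step 9: P0: load  L2  ⟶  MI  (L2)  txn=∅  M[L2]=5
step 10: P0: store L0 := 81  ⟶  MI  (L0)  txn=BusRdX+Flush  M[L0]=22
step 11: P0: load  L2  ⟶  MI  (L2)  txn=∅  M[L2]=5
step 12: P1: load  L0  ⟶  SS  (L0)  txn=BusRd+Flush  M[L0]=81
step 13: P1: store L2 := 8  ⟶  IM  (L2)  txn=BusRdX+Flush  M[L2]=89
step 14: P1: load  L0  ⟶  SS  (L0)  txn=∅  M[L0]=81
step 15: P0: store L0 := 86  ⟶  MI  (L0)  txn=BusRdX  M[L0]=81
step 16: P0: store L2 := 87  ⟶  MI  (L2)  txn=BusRdX+Flush  M[L2]=8
step 17: P1: load  L0  ⟶  SS  (L0)  txn=BusRd+Flush  M[L0]=86
step 18: P0: load  L1  ⟶  MI  (L1)  txn=∅  M[L1]=1
step 19: P1: load  L2  ⟶  SS  (L2)  txn=BusRd+Flush  M[L2]=87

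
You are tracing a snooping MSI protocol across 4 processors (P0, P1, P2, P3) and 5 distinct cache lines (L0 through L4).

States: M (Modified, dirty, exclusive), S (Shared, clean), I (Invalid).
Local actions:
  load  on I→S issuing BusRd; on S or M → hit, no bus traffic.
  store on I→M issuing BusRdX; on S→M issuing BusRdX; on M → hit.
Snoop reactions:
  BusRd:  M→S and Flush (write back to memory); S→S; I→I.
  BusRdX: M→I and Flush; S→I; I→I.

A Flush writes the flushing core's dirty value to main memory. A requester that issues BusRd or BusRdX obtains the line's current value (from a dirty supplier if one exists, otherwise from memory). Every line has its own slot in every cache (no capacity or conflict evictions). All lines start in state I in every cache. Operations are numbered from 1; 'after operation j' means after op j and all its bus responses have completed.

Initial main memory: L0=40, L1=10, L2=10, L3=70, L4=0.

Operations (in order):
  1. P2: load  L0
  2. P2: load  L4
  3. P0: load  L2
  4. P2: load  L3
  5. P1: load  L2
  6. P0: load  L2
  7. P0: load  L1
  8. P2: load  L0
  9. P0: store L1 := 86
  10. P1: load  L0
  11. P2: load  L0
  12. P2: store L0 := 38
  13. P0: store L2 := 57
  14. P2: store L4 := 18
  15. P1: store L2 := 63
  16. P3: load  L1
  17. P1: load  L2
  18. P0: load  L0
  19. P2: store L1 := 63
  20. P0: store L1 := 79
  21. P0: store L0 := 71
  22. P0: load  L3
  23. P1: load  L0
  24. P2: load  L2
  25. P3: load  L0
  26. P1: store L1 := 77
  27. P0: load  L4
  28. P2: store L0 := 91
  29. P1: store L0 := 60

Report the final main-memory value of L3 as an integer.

memory[L3] = 70

  op1 P2: load  L0 → I/I/S/I on L0; bus BusRd; mem=40
  op2 P2: load  L4 → I/I/S/I on L4; bus BusRd; mem=0
  op3 P0: load  L2 → S/I/I/I on L2; bus BusRd; mem=10
  op4 P2: load  L3 → I/I/S/I on L3; bus BusRd; mem=70
  op5 P1: load  L2 → S/S/I/I on L2; bus BusRd; mem=10
  op6 P0: load  L2 → S/S/I/I on L2; bus (none); mem=10
  op7 P0: load  L1 → S/I/I/I on L1; bus BusRd; mem=10
  op8 P2: load  L0 → I/I/S/I on L0; bus (none); mem=40
  op9 P0: store L1 := 86 → M/I/I/I on L1; bus BusRdX; mem=10
  op10 P1: load  L0 → I/S/S/I on L0; bus BusRd; mem=40
  op11 P2: load  L0 → I/S/S/I on L0; bus (none); mem=40
  op12 P2: store L0 := 38 → I/I/M/I on L0; bus BusRdX; mem=40
  op13 P0: store L2 := 57 → M/I/I/I on L2; bus BusRdX; mem=10
  op14 P2: store L4 := 18 → I/I/M/I on L4; bus BusRdX; mem=0
  op15 P1: store L2 := 63 → I/M/I/I on L2; bus BusRdX Flush; mem=57
  op16 P3: load  L1 → S/I/I/S on L1; bus BusRd Flush; mem=86
  op17 P1: load  L2 → I/M/I/I on L2; bus (none); mem=57
  op18 P0: load  L0 → S/I/S/I on L0; bus BusRd Flush; mem=38
  op19 P2: store L1 := 63 → I/I/M/I on L1; bus BusRdX; mem=86
  op20 P0: store L1 := 79 → M/I/I/I on L1; bus BusRdX Flush; mem=63
  op21 P0: store L0 := 71 → M/I/I/I on L0; bus BusRdX; mem=38
  op22 P0: load  L3 → S/I/S/I on L3; bus BusRd; mem=70
  op23 P1: load  L0 → S/S/I/I on L0; bus BusRd Flush; mem=71
  op24 P2: load  L2 → I/S/S/I on L2; bus BusRd Flush; mem=63
  op25 P3: load  L0 → S/S/I/S on L0; bus BusRd; mem=71
  op26 P1: store L1 := 77 → I/M/I/I on L1; bus BusRdX Flush; mem=79
  op27 P0: load  L4 → S/I/S/I on L4; bus BusRd Flush; mem=18
  op28 P2: store L0 := 91 → I/I/M/I on L0; bus BusRdX; mem=71
  op29 P1: store L0 := 60 → I/M/I/I on L0; bus BusRdX Flush; mem=91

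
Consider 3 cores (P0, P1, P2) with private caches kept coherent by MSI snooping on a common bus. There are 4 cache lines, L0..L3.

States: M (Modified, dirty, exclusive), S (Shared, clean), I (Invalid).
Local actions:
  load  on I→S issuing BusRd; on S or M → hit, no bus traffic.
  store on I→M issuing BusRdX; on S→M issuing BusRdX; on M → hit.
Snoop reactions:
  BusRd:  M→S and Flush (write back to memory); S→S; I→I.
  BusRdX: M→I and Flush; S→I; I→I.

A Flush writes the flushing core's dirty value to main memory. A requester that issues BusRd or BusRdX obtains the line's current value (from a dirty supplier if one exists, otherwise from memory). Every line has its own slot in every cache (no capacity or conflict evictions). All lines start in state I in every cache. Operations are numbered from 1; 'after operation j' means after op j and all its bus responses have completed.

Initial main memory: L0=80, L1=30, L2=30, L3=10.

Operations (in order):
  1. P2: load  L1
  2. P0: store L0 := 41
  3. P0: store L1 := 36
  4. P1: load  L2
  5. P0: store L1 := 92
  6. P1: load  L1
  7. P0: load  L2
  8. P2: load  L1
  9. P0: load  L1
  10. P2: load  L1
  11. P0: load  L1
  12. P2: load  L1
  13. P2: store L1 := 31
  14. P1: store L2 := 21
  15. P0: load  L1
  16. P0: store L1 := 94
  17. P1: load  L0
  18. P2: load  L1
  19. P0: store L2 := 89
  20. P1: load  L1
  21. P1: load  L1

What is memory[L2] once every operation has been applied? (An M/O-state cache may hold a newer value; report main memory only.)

1. P2: load  L1  bus=[BusRd]  L1: P0=I P1=I P2=S  mem[L1]=30
2. P0: store L0 := 41  bus=[BusRdX]  L0: P0=M P1=I P2=I  mem[L0]=80
3. P0: store L1 := 36  bus=[BusRdX]  L1: P0=M P1=I P2=I  mem[L1]=30
4. P1: load  L2  bus=[BusRd]  L2: P0=I P1=S P2=I  mem[L2]=30
5. P0: store L1 := 92  bus=[-]  L1: P0=M P1=I P2=I  mem[L1]=30
6. P1: load  L1  bus=[BusRd,Flush]  L1: P0=S P1=S P2=I  mem[L1]=92
7. P0: load  L2  bus=[BusRd]  L2: P0=S P1=S P2=I  mem[L2]=30
8. P2: load  L1  bus=[BusRd]  L1: P0=S P1=S P2=S  mem[L1]=92
9. P0: load  L1  bus=[-]  L1: P0=S P1=S P2=S  mem[L1]=92
10. P2: load  L1  bus=[-]  L1: P0=S P1=S P2=S  mem[L1]=92
11. P0: load  L1  bus=[-]  L1: P0=S P1=S P2=S  mem[L1]=92
12. P2: load  L1  bus=[-]  L1: P0=S P1=S P2=S  mem[L1]=92
13. P2: store L1 := 31  bus=[BusRdX]  L1: P0=I P1=I P2=M  mem[L1]=92
14. P1: store L2 := 21  bus=[BusRdX]  L2: P0=I P1=M P2=I  mem[L2]=30
15. P0: load  L1  bus=[BusRd,Flush]  L1: P0=S P1=I P2=S  mem[L1]=31
16. P0: store L1 := 94  bus=[BusRdX]  L1: P0=M P1=I P2=I  mem[L1]=31
17. P1: load  L0  bus=[BusRd,Flush]  L0: P0=S P1=S P2=I  mem[L0]=41
18. P2: load  L1  bus=[BusRd,Flush]  L1: P0=S P1=I P2=S  mem[L1]=94
19. P0: store L2 := 89  bus=[BusRdX,Flush]  L2: P0=M P1=I P2=I  mem[L2]=21
20. P1: load  L1  bus=[BusRd]  L1: P0=S P1=S P2=S  mem[L1]=94
21. P1: load  L1  bus=[-]  L1: P0=S P1=S P2=S  mem[L1]=94

memory[L2] = 21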